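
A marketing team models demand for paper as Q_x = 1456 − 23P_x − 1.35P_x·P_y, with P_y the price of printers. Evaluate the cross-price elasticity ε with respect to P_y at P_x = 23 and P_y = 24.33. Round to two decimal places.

At P_x = 23 and P_y = 24.33: Q_x = 171.553.
∂Q_x/∂P_y = -1.35P_x = -1.35(23) = -31.0500.
ε = (∂Q_x/∂P_y)(P_y/Q_x) = -31.0500 × (24.33/171.553) ≈ -4.40.

-4.40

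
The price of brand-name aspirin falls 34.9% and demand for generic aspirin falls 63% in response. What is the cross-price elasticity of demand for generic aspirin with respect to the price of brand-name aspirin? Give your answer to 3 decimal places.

1.805

ε = (%ΔQ of generic aspirin) / (%ΔP of brand-name aspirin) = (-63%) / (-34.9%) ≈ 1.805.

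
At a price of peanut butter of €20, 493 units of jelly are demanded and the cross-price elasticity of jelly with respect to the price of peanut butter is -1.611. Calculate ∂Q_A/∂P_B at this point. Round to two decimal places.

-39.71

ε = (∂Q_A/∂P_B)·(P_B/Q_A) ⇒ ∂Q_A/∂P_B = ε·Q_A/P_B = -1.611 × 493/20 ≈ -39.71.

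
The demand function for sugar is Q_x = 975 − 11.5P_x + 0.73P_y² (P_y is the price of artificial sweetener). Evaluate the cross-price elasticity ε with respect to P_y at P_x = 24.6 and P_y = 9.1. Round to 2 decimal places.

0.16

At P_x = 24.6 and P_y = 9.1: Q_x = 752.551.
∂Q_x/∂P_y = 1.46P_y = 1.46(9.1) = 13.2860.
ε = (∂Q_x/∂P_y)(P_y/Q_x) = 13.2860 × (9.1/752.551) ≈ 0.16.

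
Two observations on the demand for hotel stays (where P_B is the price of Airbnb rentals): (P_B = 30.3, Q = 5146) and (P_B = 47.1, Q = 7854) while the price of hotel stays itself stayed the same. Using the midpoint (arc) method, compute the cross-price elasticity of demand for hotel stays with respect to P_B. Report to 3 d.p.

0.960

ΔQ_A = 7854 − 5146 = 2708; ΔP_B = 47.1 − 30.3 = 16.8.
Midpoints: Q̄_A = 6500.0, P̄_B = 38.70.
ε = (ΔQ_A/Q̄_A)/(ΔP_B/P̄_B) = (2708/6500.0)/(16.8/38.70) ≈ 0.960.
ε > 0: hotel stays and Airbnb rentals are substitutes.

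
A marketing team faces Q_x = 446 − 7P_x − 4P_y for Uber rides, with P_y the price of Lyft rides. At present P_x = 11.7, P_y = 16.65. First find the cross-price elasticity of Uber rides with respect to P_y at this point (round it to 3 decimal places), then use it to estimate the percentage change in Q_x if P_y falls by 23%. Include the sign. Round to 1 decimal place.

At P_x = 11.7, P_y = 16.65: Q_x = 297.5.
∂Q_x/∂P_y = -4.
ε = (∂Q_x/∂P_y)(P_y/Q_x) = -4.0000 × 16.65/297.5 ≈ -0.224.
%ΔQ_x ≈ ε × %ΔP_y = -0.224 × (-23%) = 5.2%.

5.2%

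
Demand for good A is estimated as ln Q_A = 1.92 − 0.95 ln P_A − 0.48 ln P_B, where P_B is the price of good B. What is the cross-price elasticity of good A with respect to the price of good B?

-0.48

In a log-linear (constant-elasticity) demand function, the coefficient on ln P_B is the cross-price elasticity.
ε = -0.48. Negative, so good A and good B are complements.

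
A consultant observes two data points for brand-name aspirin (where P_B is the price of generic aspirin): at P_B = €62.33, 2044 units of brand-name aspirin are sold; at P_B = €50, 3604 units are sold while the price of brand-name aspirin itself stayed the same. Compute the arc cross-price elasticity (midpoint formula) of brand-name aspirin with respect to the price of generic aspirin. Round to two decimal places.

ΔQ_A = 3604 − 2044 = 1560; ΔP_B = 50 − 62.33 = -12.33.
Midpoints: Q̄_A = 2824.0, P̄_B = 56.16.
ε = (ΔQ_A/Q̄_A)/(ΔP_B/P̄_B) = (1560/2824.0)/(-12.33/56.16) ≈ -2.52.

-2.52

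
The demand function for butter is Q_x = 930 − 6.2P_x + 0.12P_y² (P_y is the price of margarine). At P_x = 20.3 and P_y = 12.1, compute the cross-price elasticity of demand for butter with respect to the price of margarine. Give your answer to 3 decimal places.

0.043

At P_x = 20.3 and P_y = 12.1: Q_x = 821.709.
∂Q_x/∂P_y = 0.24P_y = 0.24(12.1) = 2.9040.
ε = (∂Q_x/∂P_y)(P_y/Q_x) = 2.9040 × (12.1/821.709) ≈ 0.043.
ε > 0: substitutes.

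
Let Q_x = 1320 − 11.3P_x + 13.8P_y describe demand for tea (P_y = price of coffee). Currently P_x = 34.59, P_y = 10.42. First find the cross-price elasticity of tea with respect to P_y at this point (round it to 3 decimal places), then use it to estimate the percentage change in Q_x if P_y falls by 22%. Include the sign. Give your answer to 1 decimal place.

At P_x = 34.59, P_y = 10.42: Q_x = 1072.929.
∂Q_x/∂P_y = 13.8.
ε = (∂Q_x/∂P_y)(P_y/Q_x) = 13.8000 × 10.42/1072.929 ≈ 0.134.
%ΔQ_x ≈ ε × %ΔP_y = 0.134 × (-22%) = -2.9%.

-2.9%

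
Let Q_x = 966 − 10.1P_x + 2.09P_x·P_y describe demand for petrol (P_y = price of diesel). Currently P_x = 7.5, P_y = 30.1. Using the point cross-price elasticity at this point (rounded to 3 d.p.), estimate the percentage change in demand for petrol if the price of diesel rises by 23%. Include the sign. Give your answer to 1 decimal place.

8.0%

At P_x = 7.5, P_y = 30.1: Q_x = 1362.068.
∂Q_x/∂P_y = 2.09P_x = 15.6750.
ε = (∂Q_x/∂P_y)(P_y/Q_x) = 15.6750 × 30.1/1362.068 ≈ 0.346.
%ΔQ_x ≈ ε × %ΔP_y = 0.346 × (23%) = 8.0%.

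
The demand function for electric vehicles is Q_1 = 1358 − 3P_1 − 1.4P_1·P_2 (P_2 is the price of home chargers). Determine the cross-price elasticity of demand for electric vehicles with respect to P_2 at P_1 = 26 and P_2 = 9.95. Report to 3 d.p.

-0.395

At P_1 = 26 and P_2 = 9.95: Q_1 = 917.82.
∂Q_1/∂P_2 = -1.4P_1 = -1.4(26) = -36.4000.
ε = (∂Q_1/∂P_2)(P_2/Q_1) = -36.4000 × (9.95/917.82) ≈ -0.395.
ε < 0: complements.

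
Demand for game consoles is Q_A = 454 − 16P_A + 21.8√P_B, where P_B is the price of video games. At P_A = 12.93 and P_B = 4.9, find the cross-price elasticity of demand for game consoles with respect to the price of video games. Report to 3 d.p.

At P_A = 12.93 and P_B = 4.9: Q_A = 295.376.
∂Q_A/∂P_B = 21.8/(2√P_B) = 21.8/(2√4.9) = 4.9241.
ε = (∂Q_A/∂P_B)(P_B/Q_A) = 4.9241 × (4.9/295.376) ≈ 0.082.
ε > 0: substitutes.

0.082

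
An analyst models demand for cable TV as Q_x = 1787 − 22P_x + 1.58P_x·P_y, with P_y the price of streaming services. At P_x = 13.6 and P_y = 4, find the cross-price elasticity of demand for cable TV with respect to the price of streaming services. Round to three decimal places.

0.055

At P_x = 13.6 and P_y = 4: Q_x = 1573.752.
∂Q_x/∂P_y = 1.58P_x = 1.58(13.6) = 21.4880.
ε = (∂Q_x/∂P_y)(P_y/Q_x) = 21.4880 × (4/1573.752) ≈ 0.055.
ε > 0: substitutes.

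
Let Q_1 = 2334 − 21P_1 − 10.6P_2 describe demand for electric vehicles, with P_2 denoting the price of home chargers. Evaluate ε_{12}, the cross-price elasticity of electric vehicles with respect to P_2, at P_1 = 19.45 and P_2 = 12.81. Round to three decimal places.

At P_1 = 19.45 and P_2 = 12.81: Q_1 = 1789.764.
∂Q_1/∂P_2 = -10.6.
ε = (∂Q_1/∂P_2)(P_2/Q_1) = -10.6 × (12.81/1789.764) ≈ -0.076.

-0.076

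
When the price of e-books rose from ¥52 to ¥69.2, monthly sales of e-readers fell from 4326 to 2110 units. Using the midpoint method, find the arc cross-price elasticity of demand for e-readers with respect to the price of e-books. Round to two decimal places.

-2.43

ΔQ_A = 2110 − 4326 = -2216; ΔP_B = 69.2 − 52 = 17.2.
Midpoints: Q̄_A = 3218.0, P̄_B = 60.60.
ε = (ΔQ_A/Q̄_A)/(ΔP_B/P̄_B) = (-2216/3218.0)/(17.2/60.60) ≈ -2.43.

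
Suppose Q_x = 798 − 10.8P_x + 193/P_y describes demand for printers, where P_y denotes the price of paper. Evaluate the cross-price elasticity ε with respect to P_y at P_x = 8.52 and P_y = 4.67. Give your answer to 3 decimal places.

At P_x = 8.52 and P_y = 4.67: Q_x = 747.312.
∂Q_x/∂P_y = −193/P_y² = -8.8496.
ε = (∂Q_x/∂P_y)(P_y/Q_x) = -8.8496 × (4.67/747.312) ≈ -0.055.

-0.055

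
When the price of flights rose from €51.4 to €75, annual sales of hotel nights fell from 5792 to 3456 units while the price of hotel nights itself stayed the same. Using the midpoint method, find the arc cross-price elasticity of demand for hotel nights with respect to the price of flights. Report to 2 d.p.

ΔQ_A = 3456 − 5792 = -2336; ΔP_B = 75 − 51.4 = 23.6.
Midpoints: Q̄_A = 4624.0, P̄_B = 63.20.
ε = (ΔQ_A/Q̄_A)/(ΔP_B/P̄_B) = (-2336/4624.0)/(23.6/63.20) ≈ -1.35.
ε < 0: hotel nights and flights are complements.

-1.35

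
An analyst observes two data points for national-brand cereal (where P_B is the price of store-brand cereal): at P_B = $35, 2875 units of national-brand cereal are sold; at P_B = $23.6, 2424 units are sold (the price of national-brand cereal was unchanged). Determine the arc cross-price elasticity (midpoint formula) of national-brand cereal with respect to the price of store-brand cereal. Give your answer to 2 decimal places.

ΔQ_A = 2424 − 2875 = -451; ΔP_B = 23.6 − 35 = -11.4.
Midpoints: Q̄_A = 2649.5, P̄_B = 29.30.
ε = (ΔQ_A/Q̄_A)/(ΔP_B/P̄_B) = (-451/2649.5)/(-11.4/29.30) ≈ 0.44.
ε > 0: national-brand cereal and store-brand cereal are substitutes.

0.44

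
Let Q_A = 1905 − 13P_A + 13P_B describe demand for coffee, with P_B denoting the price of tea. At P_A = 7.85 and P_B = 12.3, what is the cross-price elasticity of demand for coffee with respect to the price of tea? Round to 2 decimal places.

At P_A = 7.85 and P_B = 12.3: Q_A = 1962.85.
∂Q_A/∂P_B = 13.
ε = (∂Q_A/∂P_B)(P_B/Q_A) = 13 × (12.3/1962.85) ≈ 0.08.
Since ε > 0, coffee and tea are substitutes.

0.08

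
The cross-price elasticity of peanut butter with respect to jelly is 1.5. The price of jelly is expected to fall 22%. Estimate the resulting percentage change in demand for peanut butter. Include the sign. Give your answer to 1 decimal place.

%ΔQ ≈ ε × %ΔP of jelly = 1.5 × (-22%) = -33.0%.
Demand for peanut butter falls by about 33.0%.

-33.0%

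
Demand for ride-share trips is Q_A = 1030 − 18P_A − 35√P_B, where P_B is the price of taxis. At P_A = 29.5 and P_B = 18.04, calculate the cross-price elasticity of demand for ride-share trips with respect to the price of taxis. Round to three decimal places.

-0.212

At P_A = 29.5 and P_B = 18.04: Q_A = 350.343.
∂Q_A/∂P_B = -35/(2√P_B) = -35/(2√18.04) = -4.1202.
ε = (∂Q_A/∂P_B)(P_B/Q_A) = -4.1202 × (18.04/350.343) ≈ -0.212.
ε < 0: complements.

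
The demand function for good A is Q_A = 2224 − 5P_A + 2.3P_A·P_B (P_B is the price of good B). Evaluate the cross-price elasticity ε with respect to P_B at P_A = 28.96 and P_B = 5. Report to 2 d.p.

At P_A = 28.96 and P_B = 5: Q_A = 2412.24.
∂Q_A/∂P_B = 2.3P_A = 2.3(28.96) = 66.6080.
ε = (∂Q_A/∂P_B)(P_B/Q_A) = 66.6080 × (5/2412.24) ≈ 0.14.

0.14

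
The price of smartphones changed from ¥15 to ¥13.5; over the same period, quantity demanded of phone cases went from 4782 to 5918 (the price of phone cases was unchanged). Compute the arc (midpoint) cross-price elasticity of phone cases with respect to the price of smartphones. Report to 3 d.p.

-2.017

ΔQ_A = 5918 − 4782 = 1136; ΔP_B = 13.5 − 15 = -1.5.
Midpoints: Q̄_A = 5350.0, P̄_B = 14.25.
ε = (ΔQ_A/Q̄_A)/(ΔP_B/P̄_B) = (1136/5350.0)/(-1.5/14.25) ≈ -2.017.
ε < 0: phone cases and smartphones are complements.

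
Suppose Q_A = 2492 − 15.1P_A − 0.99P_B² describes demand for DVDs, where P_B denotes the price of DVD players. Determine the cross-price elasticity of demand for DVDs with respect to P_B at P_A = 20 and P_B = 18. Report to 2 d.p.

-0.34

At P_A = 20 and P_B = 18: Q_A = 1869.24.
∂Q_A/∂P_B = -1.98P_B = -1.98(18) = -35.6400.
ε = (∂Q_A/∂P_B)(P_B/Q_A) = -35.6400 × (18/1869.24) ≈ -0.34.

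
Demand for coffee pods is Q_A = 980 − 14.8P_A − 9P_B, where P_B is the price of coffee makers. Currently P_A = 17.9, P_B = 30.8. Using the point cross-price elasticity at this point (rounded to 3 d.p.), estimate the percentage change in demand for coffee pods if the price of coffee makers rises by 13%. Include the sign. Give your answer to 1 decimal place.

-8.2%

At P_A = 17.9, P_B = 30.8: Q_A = 437.88.
∂Q_A/∂P_B = -9.
ε = (∂Q_A/∂P_B)(P_B/Q_A) = -9.0000 × 30.8/437.88 ≈ -0.633.
%ΔQ_A ≈ ε × %ΔP_B = -0.633 × (13%) = -8.2%.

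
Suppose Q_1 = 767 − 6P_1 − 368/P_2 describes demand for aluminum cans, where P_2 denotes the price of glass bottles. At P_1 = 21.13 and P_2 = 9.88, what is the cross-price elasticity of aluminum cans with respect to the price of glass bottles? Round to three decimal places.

At P_1 = 21.13 and P_2 = 9.88: Q_1 = 602.973.
∂Q_1/∂P_2 = 368/P_2² = 3.7699.
ε = (∂Q_1/∂P_2)(P_2/Q_1) = 3.7699 × (9.88/602.973) ≈ 0.062.

0.062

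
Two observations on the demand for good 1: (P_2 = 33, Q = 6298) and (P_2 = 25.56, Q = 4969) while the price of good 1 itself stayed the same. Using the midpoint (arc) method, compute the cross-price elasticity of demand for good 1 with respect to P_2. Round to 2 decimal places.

ΔQ_1 = 4969 − 6298 = -1329; ΔP_2 = 25.56 − 33 = -7.44.
Midpoints: Q̄_1 = 5633.5, P̄_2 = 29.28.
ε = (ΔQ_1/Q̄_1)/(ΔP_2/P̄_2) = (-1329/5633.5)/(-7.44/29.28) ≈ 0.93.
ε > 0: good 1 and good 2 are substitutes.

0.93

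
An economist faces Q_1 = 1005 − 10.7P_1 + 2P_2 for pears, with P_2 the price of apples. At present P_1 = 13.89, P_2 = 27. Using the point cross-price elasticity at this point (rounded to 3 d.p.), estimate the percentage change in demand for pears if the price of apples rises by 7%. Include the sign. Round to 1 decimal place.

At P_1 = 13.89, P_2 = 27: Q_1 = 910.377.
∂Q_1/∂P_2 = 2.
ε = (∂Q_1/∂P_2)(P_2/Q_1) = 2.0000 × 27/910.377 ≈ 0.059.
%ΔQ_1 ≈ ε × %ΔP_2 = 0.059 × (7%) = 0.4%.

0.4%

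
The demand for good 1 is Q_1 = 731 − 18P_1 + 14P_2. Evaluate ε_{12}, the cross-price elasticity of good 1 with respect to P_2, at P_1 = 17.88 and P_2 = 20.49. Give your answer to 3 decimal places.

At P_1 = 17.88 and P_2 = 20.49: Q_1 = 696.02.
∂Q_1/∂P_2 = 14.
ε = (∂Q_1/∂P_2)(P_2/Q_1) = 14 × (20.49/696.02) ≈ 0.412.
Since ε > 0, good 1 and good 2 are substitutes.

0.412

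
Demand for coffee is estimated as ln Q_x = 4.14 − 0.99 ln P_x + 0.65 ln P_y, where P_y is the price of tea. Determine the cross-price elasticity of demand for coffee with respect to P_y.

0.65

In a log-linear (constant-elasticity) demand function, the coefficient on ln P_y is the cross-price elasticity.
ε = 0.65. Positive, so coffee and tea are substitutes.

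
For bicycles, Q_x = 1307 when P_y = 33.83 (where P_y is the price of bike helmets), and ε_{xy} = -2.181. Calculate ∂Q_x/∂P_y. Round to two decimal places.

-84.26

ε = (∂Q_x/∂P_y)·(P_y/Q_x) ⇒ ∂Q_x/∂P_y = ε·Q_x/P_y = -2.181 × 1307/33.83 ≈ -84.26.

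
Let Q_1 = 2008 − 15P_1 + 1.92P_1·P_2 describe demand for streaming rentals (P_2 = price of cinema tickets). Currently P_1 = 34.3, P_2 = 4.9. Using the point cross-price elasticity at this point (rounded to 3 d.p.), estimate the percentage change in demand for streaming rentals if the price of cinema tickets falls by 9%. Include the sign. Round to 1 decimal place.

-1.6%

At P_1 = 34.3, P_2 = 4.9: Q_1 = 1816.194.
∂Q_1/∂P_2 = 1.92P_1 = 65.8560.
ε = (∂Q_1/∂P_2)(P_2/Q_1) = 65.8560 × 4.9/1816.194 ≈ 0.178.
%ΔQ_1 ≈ ε × %ΔP_2 = 0.178 × (-9%) = -1.6%.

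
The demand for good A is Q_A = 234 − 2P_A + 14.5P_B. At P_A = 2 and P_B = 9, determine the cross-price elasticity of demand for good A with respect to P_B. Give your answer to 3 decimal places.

0.362

At P_A = 2 and P_B = 9: Q_A = 360.5.
∂Q_A/∂P_B = 14.5.
ε = (∂Q_A/∂P_B)(P_B/Q_A) = 14.5 × (9/360.5) ≈ 0.362.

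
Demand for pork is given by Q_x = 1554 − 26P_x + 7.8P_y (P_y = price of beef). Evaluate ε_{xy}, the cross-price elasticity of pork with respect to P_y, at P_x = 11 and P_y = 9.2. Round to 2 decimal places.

At P_x = 11 and P_y = 9.2: Q_x = 1339.76.
∂Q_x/∂P_y = 7.8.
ε = (∂Q_x/∂P_y)(P_y/Q_x) = 7.8 × (9.2/1339.76) ≈ 0.05.
Since ε > 0, pork and beef are substitutes.

0.05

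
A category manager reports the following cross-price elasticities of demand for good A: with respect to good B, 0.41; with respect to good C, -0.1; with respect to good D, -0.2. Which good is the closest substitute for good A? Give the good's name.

good B

Substitutes have ε > 0. Among the positive values, 0.41 (good B) is largest.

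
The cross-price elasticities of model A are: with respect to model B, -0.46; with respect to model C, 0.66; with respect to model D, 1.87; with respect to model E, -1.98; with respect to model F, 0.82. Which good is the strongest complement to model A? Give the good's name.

Complements have ε < 0. The most negative value is -1.98 (model E).

model E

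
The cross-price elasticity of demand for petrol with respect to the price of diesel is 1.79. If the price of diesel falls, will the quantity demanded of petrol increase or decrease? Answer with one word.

ε > 0 and the price of diesel falls, so the quantity of petrol moves in the same direction: it decreases.

decrease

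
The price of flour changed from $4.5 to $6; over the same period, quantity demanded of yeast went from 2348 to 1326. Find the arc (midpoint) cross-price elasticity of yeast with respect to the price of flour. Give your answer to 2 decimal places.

ΔQ_A = 1326 − 2348 = -1022; ΔP_B = 6 − 4.5 = 1.5.
Midpoints: Q̄_A = 1837.0, P̄_B = 5.25.
ε = (ΔQ_A/Q̄_A)/(ΔP_B/P̄_B) = (-1022/1837.0)/(1.5/5.25) ≈ -1.95.
ε < 0: yeast and flour are complements.

-1.95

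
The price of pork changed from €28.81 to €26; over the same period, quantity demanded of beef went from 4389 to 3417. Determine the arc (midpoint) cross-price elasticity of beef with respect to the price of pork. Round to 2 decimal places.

2.43

ΔQ_A = 3417 − 4389 = -972; ΔP_B = 26 − 28.81 = -2.81.
Midpoints: Q̄_A = 3903.0, P̄_B = 27.41.
ε = (ΔQ_A/Q̄_A)/(ΔP_B/P̄_B) = (-972/3903.0)/(-2.81/27.41) ≈ 2.43.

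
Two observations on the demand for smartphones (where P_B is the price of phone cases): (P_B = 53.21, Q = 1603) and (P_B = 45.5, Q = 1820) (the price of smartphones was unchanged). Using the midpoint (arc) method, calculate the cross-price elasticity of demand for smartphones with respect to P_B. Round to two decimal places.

ΔQ_A = 1820 − 1603 = 217; ΔP_B = 45.5 − 53.21 = -7.71.
Midpoints: Q̄_A = 1711.5, P̄_B = 49.36.
ε = (ΔQ_A/Q̄_A)/(ΔP_B/P̄_B) = (217/1711.5)/(-7.71/49.36) ≈ -0.81.

-0.81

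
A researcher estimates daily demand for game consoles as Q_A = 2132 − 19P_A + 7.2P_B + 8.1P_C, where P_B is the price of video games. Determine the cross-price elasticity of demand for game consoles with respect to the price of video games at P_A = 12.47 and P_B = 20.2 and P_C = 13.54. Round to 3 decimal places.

At P_A = 12.47 and P_B = 20.2 and P_C = 13.54: Q_A = 2150.184.
∂Q_A/∂P_B = 7.2.
ε = (∂Q_A/∂P_B)(P_B/Q_A) = 7.2 × (20.2/2150.184) ≈ 0.068.
Since ε > 0, game consoles and video games are substitutes.

0.068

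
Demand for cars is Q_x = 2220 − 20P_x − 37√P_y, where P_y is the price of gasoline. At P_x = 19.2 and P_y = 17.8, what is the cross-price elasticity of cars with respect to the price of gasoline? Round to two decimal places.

At P_x = 19.2 and P_y = 17.8: Q_x = 1679.897.
∂Q_x/∂P_y = -37/(2√P_y) = -37/(2√17.8) = -4.3849.
ε = (∂Q_x/∂P_y)(P_y/Q_x) = -4.3849 × (17.8/1679.897) ≈ -0.05.

-0.05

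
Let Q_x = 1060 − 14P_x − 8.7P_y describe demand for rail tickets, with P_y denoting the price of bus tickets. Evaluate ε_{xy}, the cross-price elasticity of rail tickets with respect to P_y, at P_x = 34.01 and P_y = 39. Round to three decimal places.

At P_x = 34.01 and P_y = 39: Q_x = 244.56.
∂Q_x/∂P_y = -8.7.
ε = (∂Q_x/∂P_y)(P_y/Q_x) = -8.7 × (39/244.56) ≈ -1.387.
Since ε < 0, rail tickets and bus tickets are complements.

-1.387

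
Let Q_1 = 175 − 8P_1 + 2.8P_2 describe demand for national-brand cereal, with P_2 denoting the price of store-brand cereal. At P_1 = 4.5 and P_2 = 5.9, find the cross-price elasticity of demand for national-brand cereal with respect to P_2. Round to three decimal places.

At P_1 = 4.5 and P_2 = 5.9: Q_1 = 155.52.
∂Q_1/∂P_2 = 2.8.
ε = (∂Q_1/∂P_2)(P_2/Q_1) = 2.8 × (5.9/155.52) ≈ 0.106.
Since ε > 0, national-brand cereal and store-brand cereal are substitutes.

0.106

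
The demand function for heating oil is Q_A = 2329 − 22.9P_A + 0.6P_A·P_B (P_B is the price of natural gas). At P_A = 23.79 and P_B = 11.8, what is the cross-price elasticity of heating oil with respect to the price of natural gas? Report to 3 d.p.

At P_A = 23.79 and P_B = 11.8: Q_A = 1952.642.
∂Q_A/∂P_B = 0.6P_A = 0.6(23.79) = 14.2740.
ε = (∂Q_A/∂P_B)(P_B/Q_A) = 14.2740 × (11.8/1952.642) ≈ 0.086.
ε > 0: substitutes.

0.086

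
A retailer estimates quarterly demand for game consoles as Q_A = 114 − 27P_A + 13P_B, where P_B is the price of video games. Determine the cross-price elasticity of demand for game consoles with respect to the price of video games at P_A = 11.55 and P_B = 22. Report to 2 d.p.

3.24

At P_A = 11.55 and P_B = 22: Q_A = 88.15.
∂Q_A/∂P_B = 13.
ε = (∂Q_A/∂P_B)(P_B/Q_A) = 13 × (22/88.15) ≈ 3.24.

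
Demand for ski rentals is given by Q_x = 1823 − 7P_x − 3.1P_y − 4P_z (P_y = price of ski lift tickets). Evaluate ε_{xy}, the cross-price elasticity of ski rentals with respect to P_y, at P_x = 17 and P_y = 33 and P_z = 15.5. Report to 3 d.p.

At P_x = 17 and P_y = 33 and P_z = 15.5: Q_x = 1539.7.
∂Q_x/∂P_y = -3.1.
ε = (∂Q_x/∂P_y)(P_y/Q_x) = -3.1 × (33/1539.7) ≈ -0.066.

-0.066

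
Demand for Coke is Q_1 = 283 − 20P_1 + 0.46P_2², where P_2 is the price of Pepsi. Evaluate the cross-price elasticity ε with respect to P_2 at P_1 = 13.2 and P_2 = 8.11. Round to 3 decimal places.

At P_1 = 13.2 and P_2 = 8.11: Q_1 = 49.255.
∂Q_1/∂P_2 = 0.92P_2 = 0.92(8.11) = 7.4612.
ε = (∂Q_1/∂P_2)(P_2/Q_1) = 7.4612 × (8.11/49.255) ≈ 1.229.

1.229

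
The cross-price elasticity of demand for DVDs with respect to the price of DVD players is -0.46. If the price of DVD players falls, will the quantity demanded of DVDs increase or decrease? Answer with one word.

increase

ε < 0 and the price of DVD players falls, so the quantity of DVDs moves in the opposite direction: it increases.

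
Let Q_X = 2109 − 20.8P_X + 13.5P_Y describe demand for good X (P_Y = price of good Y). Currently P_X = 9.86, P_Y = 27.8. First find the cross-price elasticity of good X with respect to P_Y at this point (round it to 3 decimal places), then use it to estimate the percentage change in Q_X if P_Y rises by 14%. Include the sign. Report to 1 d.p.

At P_X = 9.86, P_Y = 27.8: Q_X = 2279.212.
∂Q_X/∂P_Y = 13.5.
ε = (∂Q_X/∂P_Y)(P_Y/Q_X) = 13.5000 × 27.8/2279.212 ≈ 0.165.
%ΔQ_X ≈ ε × %ΔP_Y = 0.165 × (14%) = 2.3%.

2.3%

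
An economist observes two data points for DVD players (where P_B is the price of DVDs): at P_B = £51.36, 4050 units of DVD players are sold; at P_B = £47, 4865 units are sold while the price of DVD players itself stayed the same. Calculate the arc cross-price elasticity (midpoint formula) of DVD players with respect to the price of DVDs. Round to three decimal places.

ΔQ_A = 4865 − 4050 = 815; ΔP_B = 47 − 51.36 = -4.36.
Midpoints: Q̄_A = 4457.5, P̄_B = 49.18.
ε = (ΔQ_A/Q̄_A)/(ΔP_B/P̄_B) = (815/4457.5)/(-4.36/49.18) ≈ -2.062.

-2.062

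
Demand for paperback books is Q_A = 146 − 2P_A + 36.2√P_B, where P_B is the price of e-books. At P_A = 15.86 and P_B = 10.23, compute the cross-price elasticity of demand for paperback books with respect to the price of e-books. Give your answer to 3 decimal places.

0.252

At P_A = 15.86 and P_B = 10.23: Q_A = 230.063.
∂Q_A/∂P_B = 36.2/(2√P_B) = 36.2/(2√10.23) = 5.6590.
ε = (∂Q_A/∂P_B)(P_B/Q_A) = 5.6590 × (10.23/230.063) ≈ 0.252.
ε > 0: substitutes.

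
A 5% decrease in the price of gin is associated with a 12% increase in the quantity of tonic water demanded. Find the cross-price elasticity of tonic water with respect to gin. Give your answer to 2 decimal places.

-2.40

ε = (%ΔQ of tonic water) / (%ΔP of gin) = (12%) / (-5%) ≈ -2.40.
Negative cross-price elasticity: complements.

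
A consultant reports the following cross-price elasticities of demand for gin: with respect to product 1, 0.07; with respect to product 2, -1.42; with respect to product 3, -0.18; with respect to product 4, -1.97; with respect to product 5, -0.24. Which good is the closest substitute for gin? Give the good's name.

product 1

Substitutes have ε > 0. Among the positive values, 0.07 (product 1) is largest.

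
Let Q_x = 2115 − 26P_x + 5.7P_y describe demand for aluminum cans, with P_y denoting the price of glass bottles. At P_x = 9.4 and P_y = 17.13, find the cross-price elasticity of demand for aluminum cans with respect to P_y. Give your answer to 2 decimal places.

0.05

At P_x = 9.4 and P_y = 17.13: Q_x = 1968.241.
∂Q_x/∂P_y = 5.7.
ε = (∂Q_x/∂P_y)(P_y/Q_x) = 5.7 × (17.13/1968.241) ≈ 0.05.
Since ε > 0, aluminum cans and glass bottles are substitutes.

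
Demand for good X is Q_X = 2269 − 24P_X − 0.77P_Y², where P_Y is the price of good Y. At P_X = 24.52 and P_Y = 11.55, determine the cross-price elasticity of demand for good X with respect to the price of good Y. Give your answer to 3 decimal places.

At P_X = 24.52 and P_Y = 11.55: Q_X = 1577.800.
∂Q_X/∂P_Y = -1.54P_Y = -1.54(11.55) = -17.7870.
ε = (∂Q_X/∂P_Y)(P_Y/Q_X) = -17.7870 × (11.55/1577.800) ≈ -0.130.

-0.130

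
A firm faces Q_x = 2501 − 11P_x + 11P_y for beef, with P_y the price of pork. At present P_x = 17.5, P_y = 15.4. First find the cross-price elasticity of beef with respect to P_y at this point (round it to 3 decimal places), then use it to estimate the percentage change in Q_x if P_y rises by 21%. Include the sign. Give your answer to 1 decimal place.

At P_x = 17.5, P_y = 15.4: Q_x = 2477.9.
∂Q_x/∂P_y = 11.
ε = (∂Q_x/∂P_y)(P_y/Q_x) = 11.0000 × 15.4/2477.9 ≈ 0.068.
%ΔQ_x ≈ ε × %ΔP_y = 0.068 × (21%) = 1.4%.

1.4%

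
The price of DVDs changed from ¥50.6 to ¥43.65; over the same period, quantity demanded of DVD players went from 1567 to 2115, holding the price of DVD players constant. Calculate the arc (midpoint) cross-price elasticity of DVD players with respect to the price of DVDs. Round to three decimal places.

-2.018

ΔQ_A = 2115 − 1567 = 548; ΔP_B = 43.65 − 50.6 = -6.95.
Midpoints: Q̄_A = 1841.0, P̄_B = 47.12.
ε = (ΔQ_A/Q̄_A)/(ΔP_B/P̄_B) = (548/1841.0)/(-6.95/47.12) ≈ -2.018.
ε < 0: DVD players and DVDs are complements.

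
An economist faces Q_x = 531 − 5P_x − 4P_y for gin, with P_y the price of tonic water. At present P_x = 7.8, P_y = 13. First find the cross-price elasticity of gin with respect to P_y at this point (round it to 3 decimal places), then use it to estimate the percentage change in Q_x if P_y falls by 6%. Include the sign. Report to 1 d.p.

At P_x = 7.8, P_y = 13: Q_x = 440.
∂Q_x/∂P_y = -4.
ε = (∂Q_x/∂P_y)(P_y/Q_x) = -4.0000 × 13/440 ≈ -0.118.
%ΔQ_x ≈ ε × %ΔP_y = -0.118 × (-6%) = 0.7%.

0.7%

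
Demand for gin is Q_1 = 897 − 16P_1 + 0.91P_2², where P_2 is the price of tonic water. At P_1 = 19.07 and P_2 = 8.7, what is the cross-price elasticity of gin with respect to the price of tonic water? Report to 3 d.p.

At P_1 = 19.07 and P_2 = 8.7: Q_1 = 660.758.
∂Q_1/∂P_2 = 1.82P_2 = 1.82(8.7) = 15.8340.
ε = (∂Q_1/∂P_2)(P_2/Q_1) = 15.8340 × (8.7/660.758) ≈ 0.208.
ε > 0: substitutes.

0.208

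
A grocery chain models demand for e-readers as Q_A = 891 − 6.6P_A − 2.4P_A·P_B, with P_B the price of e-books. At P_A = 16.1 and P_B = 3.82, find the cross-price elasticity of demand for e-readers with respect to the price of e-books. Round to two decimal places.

-0.23

At P_A = 16.1 and P_B = 3.82: Q_A = 637.135.
∂Q_A/∂P_B = -2.4P_A = -2.4(16.1) = -38.6400.
ε = (∂Q_A/∂P_B)(P_B/Q_A) = -38.6400 × (3.82/637.135) ≈ -0.23.
ε < 0: complements.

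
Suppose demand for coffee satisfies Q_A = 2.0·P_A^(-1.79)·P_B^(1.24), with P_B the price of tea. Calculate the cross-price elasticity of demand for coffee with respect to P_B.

1.24

In a log-linear (constant-elasticity) demand function, the coefficient on the exponent of P_B is the cross-price elasticity.
ε = 1.24. Positive, so coffee and tea are substitutes.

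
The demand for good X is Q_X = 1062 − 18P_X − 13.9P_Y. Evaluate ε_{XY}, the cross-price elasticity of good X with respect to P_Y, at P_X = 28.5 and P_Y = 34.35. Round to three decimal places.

At P_X = 28.5 and P_Y = 34.35: Q_X = 71.535.
∂Q_X/∂P_Y = -13.9.
ε = (∂Q_X/∂P_Y)(P_Y/Q_X) = -13.9 × (34.35/71.535) ≈ -6.675.
Since ε < 0, good X and good Y are complements.

-6.675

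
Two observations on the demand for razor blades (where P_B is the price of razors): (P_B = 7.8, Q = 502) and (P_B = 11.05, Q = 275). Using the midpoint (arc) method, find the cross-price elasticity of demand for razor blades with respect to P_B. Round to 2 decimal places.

ΔQ_A = 275 − 502 = -227; ΔP_B = 11.05 − 7.8 = 3.25.
Midpoints: Q̄_A = 388.5, P̄_B = 9.43.
ε = (ΔQ_A/Q̄_A)/(ΔP_B/P̄_B) = (-227/388.5)/(3.25/9.43) ≈ -1.69.
ε < 0: razor blades and razors are complements.

-1.69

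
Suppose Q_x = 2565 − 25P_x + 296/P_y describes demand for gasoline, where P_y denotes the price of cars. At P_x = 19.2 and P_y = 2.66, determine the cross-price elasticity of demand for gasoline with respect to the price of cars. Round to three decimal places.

-0.051

At P_x = 19.2 and P_y = 2.66: Q_x = 2196.278.
∂Q_x/∂P_y = −296/P_y² = -41.8339.
ε = (∂Q_x/∂P_y)(P_y/Q_x) = -41.8339 × (2.66/2196.278) ≈ -0.051.
ε < 0: complements.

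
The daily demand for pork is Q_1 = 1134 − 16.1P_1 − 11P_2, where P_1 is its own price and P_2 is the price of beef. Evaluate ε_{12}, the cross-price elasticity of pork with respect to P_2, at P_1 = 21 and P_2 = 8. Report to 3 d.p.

At P_1 = 21 and P_2 = 8: Q_1 = 707.9.
∂Q_1/∂P_2 = -11.
ε = (∂Q_1/∂P_2)(P_2/Q_1) = -11 × (8/707.9) ≈ -0.124.
Since ε < 0, pork and beef are complements.

-0.124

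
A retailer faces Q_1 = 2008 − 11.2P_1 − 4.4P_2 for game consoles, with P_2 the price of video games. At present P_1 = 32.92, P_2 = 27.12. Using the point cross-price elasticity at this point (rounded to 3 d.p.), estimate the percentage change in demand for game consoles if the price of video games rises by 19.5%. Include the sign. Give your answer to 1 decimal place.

-1.5%

At P_1 = 32.92, P_2 = 27.12: Q_1 = 1519.968.
∂Q_1/∂P_2 = -4.4.
ε = (∂Q_1/∂P_2)(P_2/Q_1) = -4.4000 × 27.12/1519.968 ≈ -0.079.
%ΔQ_1 ≈ ε × %ΔP_2 = -0.079 × (19.5%) = -1.5%.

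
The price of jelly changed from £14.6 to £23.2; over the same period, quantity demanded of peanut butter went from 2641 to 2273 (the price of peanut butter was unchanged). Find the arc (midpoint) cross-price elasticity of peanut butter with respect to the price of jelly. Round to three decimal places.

-0.329

ΔQ_A = 2273 − 2641 = -368; ΔP_B = 23.2 − 14.6 = 8.6.
Midpoints: Q̄_A = 2457.0, P̄_B = 18.90.
ε = (ΔQ_A/Q̄_A)/(ΔP_B/P̄_B) = (-368/2457.0)/(8.6/18.90) ≈ -0.329.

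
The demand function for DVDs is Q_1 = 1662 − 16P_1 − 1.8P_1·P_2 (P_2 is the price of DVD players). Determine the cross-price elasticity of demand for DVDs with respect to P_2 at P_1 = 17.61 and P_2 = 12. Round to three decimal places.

-0.380

At P_1 = 17.61 and P_2 = 12: Q_1 = 999.864.
∂Q_1/∂P_2 = -1.8P_1 = -1.8(17.61) = -31.6980.
ε = (∂Q_1/∂P_2)(P_2/Q_1) = -31.6980 × (12/999.864) ≈ -0.380.
ε < 0: complements.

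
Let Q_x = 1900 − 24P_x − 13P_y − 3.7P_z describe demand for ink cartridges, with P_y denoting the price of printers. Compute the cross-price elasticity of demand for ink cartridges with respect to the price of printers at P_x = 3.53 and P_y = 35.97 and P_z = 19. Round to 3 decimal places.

At P_x = 3.53 and P_y = 35.97 and P_z = 19: Q_x = 1277.37.
∂Q_x/∂P_y = -13.
ε = (∂Q_x/∂P_y)(P_y/Q_x) = -13 × (35.97/1277.37) ≈ -0.366.

-0.366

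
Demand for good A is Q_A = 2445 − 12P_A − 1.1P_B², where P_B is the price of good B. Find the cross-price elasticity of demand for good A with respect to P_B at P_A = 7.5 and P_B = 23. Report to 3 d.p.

At P_A = 7.5 and P_B = 23: Q_A = 1773.1.
∂Q_A/∂P_B = -2.2P_B = -2.2(23) = -50.6000.
ε = (∂Q_A/∂P_B)(P_B/Q_A) = -50.6000 × (23/1773.1) ≈ -0.656.

-0.656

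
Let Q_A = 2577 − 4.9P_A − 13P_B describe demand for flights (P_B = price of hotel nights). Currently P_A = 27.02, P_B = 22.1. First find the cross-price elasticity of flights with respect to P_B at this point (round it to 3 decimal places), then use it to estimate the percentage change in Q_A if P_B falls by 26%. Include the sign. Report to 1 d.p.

At P_A = 27.02, P_B = 22.1: Q_A = 2157.302.
∂Q_A/∂P_B = -13.
ε = (∂Q_A/∂P_B)(P_B/Q_A) = -13.0000 × 22.1/2157.302 ≈ -0.133.
%ΔQ_A ≈ ε × %ΔP_B = -0.133 × (-26%) = 3.5%.

3.5%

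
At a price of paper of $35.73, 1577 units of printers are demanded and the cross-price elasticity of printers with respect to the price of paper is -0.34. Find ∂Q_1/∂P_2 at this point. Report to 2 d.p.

ε = (∂Q_1/∂P_2)·(P_2/Q_1) ⇒ ∂Q_1/∂P_2 = ε·Q_1/P_2 = -0.34 × 1577/35.73 ≈ -15.01.

-15.01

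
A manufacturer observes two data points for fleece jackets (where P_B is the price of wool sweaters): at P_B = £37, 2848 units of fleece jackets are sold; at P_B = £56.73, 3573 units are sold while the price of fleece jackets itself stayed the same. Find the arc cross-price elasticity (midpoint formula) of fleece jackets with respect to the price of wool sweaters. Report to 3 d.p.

ΔQ_A = 3573 − 2848 = 725; ΔP_B = 56.73 − 37 = 19.73.
Midpoints: Q̄_A = 3210.5, P̄_B = 46.86.
ε = (ΔQ_A/Q̄_A)/(ΔP_B/P̄_B) = (725/3210.5)/(19.73/46.86) ≈ 0.536.

0.536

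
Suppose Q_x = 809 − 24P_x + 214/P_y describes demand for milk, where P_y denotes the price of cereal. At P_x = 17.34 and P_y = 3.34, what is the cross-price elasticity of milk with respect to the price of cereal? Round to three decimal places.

-0.140

At P_x = 17.34 and P_y = 3.34: Q_x = 456.912.
∂Q_x/∂P_y = −214/P_y² = -19.1832.
ε = (∂Q_x/∂P_y)(P_y/Q_x) = -19.1832 × (3.34/456.912) ≈ -0.140.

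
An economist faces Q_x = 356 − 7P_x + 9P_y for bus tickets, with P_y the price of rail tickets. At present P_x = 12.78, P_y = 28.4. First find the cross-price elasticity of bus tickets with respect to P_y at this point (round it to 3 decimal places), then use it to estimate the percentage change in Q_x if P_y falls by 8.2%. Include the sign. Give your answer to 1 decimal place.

At P_x = 12.78, P_y = 28.4: Q_x = 522.14.
∂Q_x/∂P_y = 9.
ε = (∂Q_x/∂P_y)(P_y/Q_x) = 9.0000 × 28.4/522.14 ≈ 0.490.
%ΔQ_x ≈ ε × %ΔP_y = 0.490 × (-8.2%) = -4.0%.

-4.0%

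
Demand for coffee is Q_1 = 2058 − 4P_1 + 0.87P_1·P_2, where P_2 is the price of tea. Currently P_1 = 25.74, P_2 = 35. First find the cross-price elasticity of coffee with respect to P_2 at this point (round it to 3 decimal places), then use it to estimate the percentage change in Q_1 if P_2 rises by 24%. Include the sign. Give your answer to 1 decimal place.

At P_1 = 25.74, P_2 = 35: Q_1 = 2738.823.
∂Q_1/∂P_2 = 0.87P_1 = 22.3938.
ε = (∂Q_1/∂P_2)(P_2/Q_1) = 22.3938 × 35/2738.823 ≈ 0.286.
%ΔQ_1 ≈ ε × %ΔP_2 = 0.286 × (24%) = 6.9%.

6.9%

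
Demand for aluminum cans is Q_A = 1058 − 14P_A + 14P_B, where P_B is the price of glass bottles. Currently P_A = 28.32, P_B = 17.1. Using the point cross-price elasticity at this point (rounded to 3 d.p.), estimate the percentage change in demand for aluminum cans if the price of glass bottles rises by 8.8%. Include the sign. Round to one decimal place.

At P_A = 28.32, P_B = 17.1: Q_A = 900.92.
∂Q_A/∂P_B = 14.
ε = (∂Q_A/∂P_B)(P_B/Q_A) = 14.0000 × 17.1/900.92 ≈ 0.266.
%ΔQ_A ≈ ε × %ΔP_B = 0.266 × (8.8%) = 2.3%.

2.3%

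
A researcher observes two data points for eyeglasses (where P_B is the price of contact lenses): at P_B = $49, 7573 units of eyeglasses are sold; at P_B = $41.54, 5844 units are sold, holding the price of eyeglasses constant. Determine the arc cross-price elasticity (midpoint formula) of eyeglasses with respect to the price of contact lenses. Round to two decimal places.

1.56

ΔQ_A = 5844 − 7573 = -1729; ΔP_B = 41.54 − 49 = -7.46.
Midpoints: Q̄_A = 6708.5, P̄_B = 45.27.
ε = (ΔQ_A/Q̄_A)/(ΔP_B/P̄_B) = (-1729/6708.5)/(-7.46/45.27) ≈ 1.56.
ε > 0: eyeglasses and contact lenses are substitutes.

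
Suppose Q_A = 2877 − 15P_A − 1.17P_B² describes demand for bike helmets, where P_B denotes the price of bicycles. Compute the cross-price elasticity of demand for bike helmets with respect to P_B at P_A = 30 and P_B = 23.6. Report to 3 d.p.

At P_A = 30 and P_B = 23.6: Q_A = 1775.357.
∂Q_A/∂P_B = -2.34P_B = -2.34(23.6) = -55.2240.
ε = (∂Q_A/∂P_B)(P_B/Q_A) = -55.2240 × (23.6/1775.357) ≈ -0.734.
ε < 0: complements.

-0.734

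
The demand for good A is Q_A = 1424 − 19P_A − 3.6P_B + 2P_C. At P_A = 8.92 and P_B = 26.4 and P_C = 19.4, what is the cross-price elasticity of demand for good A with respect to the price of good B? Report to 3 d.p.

At P_A = 8.92 and P_B = 26.4 and P_C = 19.4: Q_A = 1198.28.
∂Q_A/∂P_B = -3.6.
ε = (∂Q_A/∂P_B)(P_B/Q_A) = -3.6 × (26.4/1198.28) ≈ -0.079.
Since ε < 0, good A and good B are complements.

-0.079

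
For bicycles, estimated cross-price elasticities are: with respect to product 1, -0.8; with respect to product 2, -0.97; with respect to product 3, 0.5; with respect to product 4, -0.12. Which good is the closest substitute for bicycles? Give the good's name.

Substitutes have ε > 0. Among the positive values, 0.5 (product 3) is largest.

product 3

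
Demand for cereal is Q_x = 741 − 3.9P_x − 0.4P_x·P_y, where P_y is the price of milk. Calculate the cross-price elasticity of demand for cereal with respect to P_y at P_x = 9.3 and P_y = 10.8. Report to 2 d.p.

At P_x = 9.3 and P_y = 10.8: Q_x = 664.554.
∂Q_x/∂P_y = -0.4P_x = -0.4(9.3) = -3.7200.
ε = (∂Q_x/∂P_y)(P_y/Q_x) = -3.7200 × (10.8/664.554) ≈ -0.06.

-0.06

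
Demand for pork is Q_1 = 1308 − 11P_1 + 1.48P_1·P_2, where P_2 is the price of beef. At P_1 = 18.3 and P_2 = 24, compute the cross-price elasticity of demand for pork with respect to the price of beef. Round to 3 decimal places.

0.370

At P_1 = 18.3 and P_2 = 24: Q_1 = 1756.716.
∂Q_1/∂P_2 = 1.48P_1 = 1.48(18.3) = 27.0840.
ε = (∂Q_1/∂P_2)(P_2/Q_1) = 27.0840 × (24/1756.716) ≈ 0.370.
ε > 0: substitutes.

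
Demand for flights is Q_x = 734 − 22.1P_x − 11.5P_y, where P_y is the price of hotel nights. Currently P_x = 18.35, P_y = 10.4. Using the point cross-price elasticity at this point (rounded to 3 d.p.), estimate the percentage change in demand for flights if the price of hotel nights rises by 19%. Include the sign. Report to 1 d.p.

At P_x = 18.35, P_y = 10.4: Q_x = 208.865.
∂Q_x/∂P_y = -11.5.
ε = (∂Q_x/∂P_y)(P_y/Q_x) = -11.5000 × 10.4/208.865 ≈ -0.573.
%ΔQ_x ≈ ε × %ΔP_y = -0.573 × (19%) = -10.9%.

-10.9%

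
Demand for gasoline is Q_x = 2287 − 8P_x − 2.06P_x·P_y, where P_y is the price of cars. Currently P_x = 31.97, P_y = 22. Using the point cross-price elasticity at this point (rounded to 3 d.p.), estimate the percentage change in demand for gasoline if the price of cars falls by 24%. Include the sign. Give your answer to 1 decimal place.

At P_x = 31.97, P_y = 22: Q_x = 582.360.
∂Q_x/∂P_y = -2.06P_x = -65.8582.
ε = (∂Q_x/∂P_y)(P_y/Q_x) = -65.8582 × 22/582.360 ≈ -2.488.
%ΔQ_x ≈ ε × %ΔP_y = -2.488 × (-24%) = 59.7%.

59.7%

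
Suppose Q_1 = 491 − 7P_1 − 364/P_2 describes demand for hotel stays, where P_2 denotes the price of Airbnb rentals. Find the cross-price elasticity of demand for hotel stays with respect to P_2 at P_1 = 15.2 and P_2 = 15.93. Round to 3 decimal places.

At P_1 = 15.2 and P_2 = 15.93: Q_1 = 361.750.
∂Q_1/∂P_2 = 364/P_2² = 1.4344.
ε = (∂Q_1/∂P_2)(P_2/Q_1) = 1.4344 × (15.93/361.750) ≈ 0.063.
ε > 0: substitutes.

0.063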